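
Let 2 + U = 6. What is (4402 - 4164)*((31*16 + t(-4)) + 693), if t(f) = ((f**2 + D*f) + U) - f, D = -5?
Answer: 293454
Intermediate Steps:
U = 4 (U = -2 + 6 = 4)
t(f) = 4 + f**2 - 6*f (t(f) = ((f**2 - 5*f) + 4) - f = (4 + f**2 - 5*f) - f = 4 + f**2 - 6*f)
(4402 - 4164)*((31*16 + t(-4)) + 693) = (4402 - 4164)*((31*16 + (4 + (-4)**2 - 6*(-4))) + 693) = 238*((496 + (4 + 16 + 24)) + 693) = 238*((496 + 44) + 693) = 238*(540 + 693) = 238*1233 = 293454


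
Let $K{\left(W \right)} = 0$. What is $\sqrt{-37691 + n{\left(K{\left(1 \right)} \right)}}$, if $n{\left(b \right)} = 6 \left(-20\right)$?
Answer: $i \sqrt{37811} \approx 194.45 i$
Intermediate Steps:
$n{\left(b \right)} = -120$
$\sqrt{-37691 + n{\left(K{\left(1 \right)} \right)}} = \sqrt{-37691 - 120} = \sqrt{-37811} = i \sqrt{37811}$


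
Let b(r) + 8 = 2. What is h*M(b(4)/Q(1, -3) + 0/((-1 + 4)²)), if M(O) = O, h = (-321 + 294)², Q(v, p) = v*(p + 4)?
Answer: -4374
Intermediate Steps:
b(r) = -6 (b(r) = -8 + 2 = -6)
Q(v, p) = v*(4 + p)
h = 729 (h = (-27)² = 729)
h*M(b(4)/Q(1, -3) + 0/((-1 + 4)²)) = 729*(-6/(4 - 3) + 0/((-1 + 4)²)) = 729*(-6/1 + 0/(3²)) = 729*(-6/1 + 0/9) = 729*(-6*1 + 0*(⅑)) = 729*(-6 + 0) = 729*(-6) = -4374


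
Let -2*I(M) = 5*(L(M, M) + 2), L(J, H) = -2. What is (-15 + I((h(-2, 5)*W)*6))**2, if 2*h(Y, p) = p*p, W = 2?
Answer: 225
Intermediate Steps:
h(Y, p) = p**2/2 (h(Y, p) = (p*p)/2 = p**2/2)
I(M) = 0 (I(M) = -5*(-2 + 2)/2 = -5*0/2 = -1/2*0 = 0)
(-15 + I((h(-2, 5)*W)*6))**2 = (-15 + 0)**2 = (-15)**2 = 225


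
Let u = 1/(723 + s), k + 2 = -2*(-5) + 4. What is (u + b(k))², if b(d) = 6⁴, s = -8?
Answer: 858663542881/511225 ≈ 1.6796e+6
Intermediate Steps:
k = 12 (k = -2 + (-2*(-5) + 4) = -2 + (10 + 4) = -2 + 14 = 12)
u = 1/715 (u = 1/(723 - 8) = 1/715 ≈ 0.0013986)
b(d) = 1296
(u + b(k))² = (1/715 + 1296)² = (926641/715)² = 858663542881/511225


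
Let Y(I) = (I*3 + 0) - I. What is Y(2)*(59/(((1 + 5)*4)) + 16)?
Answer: 443/6 ≈ 73.833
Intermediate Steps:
Y(I) = 2*I (Y(I) = (3*I + 0) - I = 3*I - I = 2*I)
Y(2)*(59/(((1 + 5)*4)) + 16) = (2*2)*(59/(((1 + 5)*4)) + 16) = 4*(59/((6*4)) + 16) = 4*(59/24 + 16) = 4*(443/24) = 443/6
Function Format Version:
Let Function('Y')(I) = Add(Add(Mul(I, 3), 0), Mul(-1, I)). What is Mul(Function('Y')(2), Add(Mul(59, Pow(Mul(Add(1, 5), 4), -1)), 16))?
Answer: Rational(443, 6) ≈ 73.833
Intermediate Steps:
Function('Y')(I) = Mul(2, I) (Function('Y')(I) = Add(Add(Mul(3, I), 0), Mul(-1, I)) = Add(Mul(3, I), Mul(-1, I)) = Mul(2, I))
Mul(Function('Y')(2), Add(Mul(59, Pow(Mul(Add(1, 5), 4), -1)), 16)) = Mul(Mul(2, 2), Add(Mul(59, Pow(Mul(Add(1, 5), 4), -1)), 16)) = Mul(4, Add(Mul(59, Pow(Mul(6, 4), -1)), 16)) = Mul(4, Add(Mul(59, Pow(24, -1)), 16)) = Mul(4, Add(Mul(59, Rational(1, 24)), 16)) = Mul(4, Add(Rational(59, 24), 16)) = Mul(4, Rational(443, 24)) = Rational(443, 6)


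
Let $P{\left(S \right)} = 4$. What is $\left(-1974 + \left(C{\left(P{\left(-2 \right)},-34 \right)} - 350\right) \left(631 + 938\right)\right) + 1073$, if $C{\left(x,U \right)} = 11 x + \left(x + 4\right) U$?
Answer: $-907783$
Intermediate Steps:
$C{\left(x,U \right)} = 11 x + U \left(4 + x\right)$ ($C{\left(x,U \right)} = 11 x + \left(4 + x\right) U = 11 x + U \left(4 + x\right)$)
$\left(-1974 + \left(C{\left(P{\left(-2 \right)},-34 \right)} - 350\right) \left(631 + 938\right)\right) + 1073 = \left(-1974 + \left(\left(4 \left(-34\right) + 11 \cdot 4 - 136\right) - 350\right) \left(631 + 938\right)\right) + 1073 = \left(-1974 + \left(\left(-136 + 44 - 136\right) - 350\right) 1569\right) + 1073 = \left(-1974 + \left(-228 - 350\right) 1569\right) + 1073 = \left(-1974 - 906882\right) + 1073 = -908856 + 1073 = -907783$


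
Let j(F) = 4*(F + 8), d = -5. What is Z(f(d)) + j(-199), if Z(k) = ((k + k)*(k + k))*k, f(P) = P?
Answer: -1264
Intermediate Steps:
j(F) = 32 + 4*F (j(F) = 4*(8 + F) = 32 + 4*F)
Z(k) = 4*k**3 (Z(k) = ((2*k)*(2*k))*k = (4*k**2)*k = 4*k**3)
Z(f(d)) + j(-199) = 4*(-5)**3 + (32 + 4*(-199)) = 4*(-125) + (32 - 796) = -500 - 764 = -1264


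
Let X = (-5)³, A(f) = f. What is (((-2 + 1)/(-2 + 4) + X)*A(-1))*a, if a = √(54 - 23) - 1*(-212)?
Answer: 26606 + 251*√31/2 ≈ 27305.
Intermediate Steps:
X = -125
a = 212 + √31 (a = √31 + 212 = 212 + √31 ≈ 217.57)
(((-2 + 1)/(-2 + 4) + X)*A(-1))*a = (((-2 + 1)/(-2 + 4) - 125)*(-1))*(212 + √31) = ((-1/2 - 125)*(-1))*(212 + √31) = ((-1*½ - 125)*(-1))*(212 + √31) = ((-½ - 125)*(-1))*(212 + √31) = (-251/2*(-1))*(212 + √31) = 251*(212 + √31)/2 = 26606 + 251*√31/2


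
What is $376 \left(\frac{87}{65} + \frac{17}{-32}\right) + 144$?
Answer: $\frac{116353}{260} \approx 447.51$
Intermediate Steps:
$376 \left(\frac{87}{65} + \frac{17}{-32}\right) + 144 = 376 \left(87 \cdot \frac{1}{65} + 17 \left(- \frac{1}{32}\right)\right) + 144 = 376 \left(\frac{87}{65} - \frac{17}{32}\right) + 144 = 376 \cdot \frac{1679}{2080} + 144 = \frac{78913}{260} + 144 = \frac{116353}{260}$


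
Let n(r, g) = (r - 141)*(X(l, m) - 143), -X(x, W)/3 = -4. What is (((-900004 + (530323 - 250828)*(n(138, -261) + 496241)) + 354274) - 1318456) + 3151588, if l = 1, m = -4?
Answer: 138808007232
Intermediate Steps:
X(x, W) = 12 (X(x, W) = -3*(-4) = 12)
n(r, g) = 18471 - 131*r (n(r, g) = (r - 141)*(12 - 143) = (-141 + r)*(-131) = 18471 - 131*r)
(((-900004 + (530323 - 250828)*(n(138, -261) + 496241)) + 354274) - 1318456) + 3151588 = (((-900004 + (530323 - 250828)*((18471 - 131*138) + 496241)) + 354274) - 1318456) + 3151588 = (((-900004 + 279495*((18471 - 18078) + 496241)) + 354274) - 1318456) + 3151588 = (((-900004 + 279495*(393 + 496241)) + 354274) - 1318456) + 3151588 = (((-900004 + 279495*496634) + 354274) - 1318456) + 3151588 = (((-900004 + 138806719830) + 354274) - 1318456) + 3151588 = ((138805819826 + 354274) - 1318456) + 3151588 = (138806174100 - 1318456) + 3151588 = 138804855644 + 3151588 = 138808007232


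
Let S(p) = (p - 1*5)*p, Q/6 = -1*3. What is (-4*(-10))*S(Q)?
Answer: 16560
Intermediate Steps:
Q = -18 (Q = 6*(-1*3) = 6*(-3) = -18)
S(p) = p*(-5 + p) (S(p) = (p - 5)*p = (-5 + p)*p = p*(-5 + p))
(-4*(-10))*S(Q) = (-4*(-10))*(-18*(-5 - 18)) = 40*(-18*(-23)) = 40*414 = 16560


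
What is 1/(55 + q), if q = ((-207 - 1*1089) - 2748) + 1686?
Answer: -1/2303 ≈ -0.00043422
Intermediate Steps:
q = -2358 (q = ((-207 - 1089) - 2748) + 1686 = (-1296 - 2748) + 1686 = -4044 + 1686 = -2358)
1/(55 + q) = 1/(55 - 2358) = 1/(-2303) = -1/2303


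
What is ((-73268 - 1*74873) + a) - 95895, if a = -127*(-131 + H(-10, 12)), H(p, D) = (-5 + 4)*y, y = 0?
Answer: -227399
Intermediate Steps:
H(p, D) = 0 (H(p, D) = (-5 + 4)*0 = -1*0 = 0)
a = 16637 (a = -127*(-131 + 0) = -127*(-131) = 16637)
((-73268 - 1*74873) + a) - 95895 = ((-73268 - 1*74873) + 16637) - 95895 = ((-73268 - 74873) + 16637) - 95895 = (-148141 + 16637) - 95895 = -131504 - 95895 = -227399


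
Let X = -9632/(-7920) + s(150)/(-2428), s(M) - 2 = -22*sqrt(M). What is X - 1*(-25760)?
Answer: 15480687133/600930 + 55*sqrt(6)/1214 ≈ 25761.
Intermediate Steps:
s(M) = 2 - 22*sqrt(M)
X = 730333/600930 + 55*sqrt(6)/1214 (X = -9632/(-7920) + (2 - 110*sqrt(6))/(-2428) = -9632*(-1/7920) + (2 - 110*sqrt(6))*(-1/2428) = 602/495 + (2 - 110*sqrt(6))*(-1/2428) = 602/495 + (-1/1214 + 55*sqrt(6)/1214) = 730333/600930 + 55*sqrt(6)/1214 ≈ 1.3263)
X - 1*(-25760) = (730333/600930 + 55*sqrt(6)/1214) - 1*(-25760) = (730333/600930 + 55*sqrt(6)/1214) + 25760 = 15480687133/600930 + 55*sqrt(6)/1214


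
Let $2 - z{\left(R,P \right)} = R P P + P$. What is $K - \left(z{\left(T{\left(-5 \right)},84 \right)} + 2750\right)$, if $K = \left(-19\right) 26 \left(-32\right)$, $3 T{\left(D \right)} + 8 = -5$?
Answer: $-17436$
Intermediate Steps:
$T{\left(D \right)} = - \frac{13}{3}$ ($T{\left(D \right)} = - \frac{8}{3} + \frac{1}{3} \left(-5\right) = - \frac{8}{3} - \frac{5}{3} = - \frac{13}{3}$)
$z{\left(R,P \right)} = 2 - P - R P^{2}$ ($z{\left(R,P \right)} = 2 - \left(R P P + P\right) = 2 - \left(P R P + P\right) = 2 - \left(R P^{2} + P\right) = 2 - \left(P + R P^{2}\right) = 2 - P - R P^{2}$)
$K = 15808$ ($K = \left(-494\right) \left(-32\right) = 15808$)
$K - \left(z{\left(T{\left(-5 \right)},84 \right)} + 2750\right) = 15808 - \left(\left(2 - 84 - - \frac{13 \cdot 84^{2}}{3}\right) + 2750\right) = 15808 - \left(\left(2 - 84 - \left(- \frac{13}{3}\right) 7056\right) + 2750\right) = 15808 - \left(\left(2 - 84 + 30576\right) + 2750\right) = 15808 - \left(30494 + 2750\right) = 15808 - 33244 = -17436$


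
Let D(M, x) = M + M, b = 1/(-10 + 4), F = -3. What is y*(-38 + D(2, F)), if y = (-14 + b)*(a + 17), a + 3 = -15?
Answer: -1445/3 ≈ -481.67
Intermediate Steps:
a = -18 (a = -3 - 15 = -18)
b = -⅙ (b = 1/(-6) = -⅙ ≈ -0.16667)
y = 85/6 (y = (-14 - ⅙)*(-18 + 17) = -85/6*(-1) = 85/6 ≈ 14.167)
D(M, x) = 2*M
y*(-38 + D(2, F)) = 85*(-38 + 2*2)/6 = 85*(-38 + 4)/6 = (85/6)*(-34) = -1445/3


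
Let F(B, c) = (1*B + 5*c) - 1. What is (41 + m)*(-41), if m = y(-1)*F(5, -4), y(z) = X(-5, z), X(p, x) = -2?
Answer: -2993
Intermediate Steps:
y(z) = -2
F(B, c) = -1 + B + 5*c (F(B, c) = (B + 5*c) - 1 = -1 + B + 5*c)
m = 32 (m = -2*(-1 + 5 + 5*(-4)) = -2*(-1 + 5 - 20) = -2*(-16) = 32)
(41 + m)*(-41) = (41 + 32)*(-41) = 73*(-41) = -2993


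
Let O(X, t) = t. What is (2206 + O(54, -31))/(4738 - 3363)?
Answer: 87/55 ≈ 1.5818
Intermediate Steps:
(2206 + O(54, -31))/(4738 - 3363) = (2206 - 31)/(4738 - 3363) = 2175/1375 = 2175*(1/1375) = 87/55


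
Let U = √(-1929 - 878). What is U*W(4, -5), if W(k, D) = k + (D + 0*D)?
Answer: -I*√2807 ≈ -52.981*I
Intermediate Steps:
U = I*√2807 (U = √(-2807) = I*√2807 ≈ 52.981*I)
W(k, D) = D + k (W(k, D) = k + (D + 0) = k + D = D + k)
U*W(4, -5) = (I*√2807)*(-5 + 4) = (I*√2807)*(-1) = -I*√2807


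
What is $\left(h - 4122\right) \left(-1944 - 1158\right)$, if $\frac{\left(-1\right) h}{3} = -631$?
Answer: $6914358$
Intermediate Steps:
$h = 1893$ ($h = \left(-3\right) \left(-631\right) = 1893$)
$\left(h - 4122\right) \left(-1944 - 1158\right) = \left(1893 - 4122\right) \left(-1944 - 1158\right) = \left(-2229\right) \left(-3102\right) = 6914358$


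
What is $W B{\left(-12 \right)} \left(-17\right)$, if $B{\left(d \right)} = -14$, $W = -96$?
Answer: $-22848$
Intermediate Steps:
$W B{\left(-12 \right)} \left(-17\right) = \left(-96\right) \left(-14\right) \left(-17\right) = 1344 \left(-17\right) = -22848$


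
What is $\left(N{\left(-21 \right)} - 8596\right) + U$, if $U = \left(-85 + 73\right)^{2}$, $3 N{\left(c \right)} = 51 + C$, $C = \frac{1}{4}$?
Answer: $- \frac{101219}{12} \approx -8434.9$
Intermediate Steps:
$C = \frac{1}{4} \approx 0.25$
$N{\left(c \right)} = \frac{205}{12}$ ($N{\left(c \right)} = \frac{51 + \frac{1}{4}}{3} = \frac{1}{3} \cdot \frac{205}{4} = \frac{205}{12}$)
$U = 144$ ($U = \left(-12\right)^{2} = 144$)
$\left(N{\left(-21 \right)} - 8596\right) + U = \left(\frac{205}{12} - 8596\right) + 144 = - \frac{102947}{12} + 144 = - \frac{101219}{12}$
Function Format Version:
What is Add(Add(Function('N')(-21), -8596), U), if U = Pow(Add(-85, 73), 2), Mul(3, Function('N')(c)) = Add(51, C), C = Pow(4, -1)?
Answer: Rational(-101219, 12) ≈ -8434.9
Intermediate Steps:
C = Rational(1, 4) ≈ 0.25000
Function('N')(c) = Rational(205, 12) (Function('N')(c) = Mul(Rational(1, 3), Add(51, Rational(1, 4))) = Mul(Rational(1, 3), Rational(205, 4)) = Rational(205, 12))
U = 144 (U = Pow(-12, 2) = 144)
Add(Add(Function('N')(-21), -8596), U) = Add(Add(Rational(205, 12), -8596), 144) = Add(Rational(-102947, 12), 144) = Rational(-101219, 12)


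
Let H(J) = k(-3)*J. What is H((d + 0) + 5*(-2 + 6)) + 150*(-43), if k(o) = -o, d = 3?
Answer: -6381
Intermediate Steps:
H(J) = 3*J (H(J) = (-1*(-3))*J = 3*J)
H((d + 0) + 5*(-2 + 6)) + 150*(-43) = 3*((3 + 0) + 5*(-2 + 6)) + 150*(-43) = 3*(3 + 5*4) - 6450 = 3*(3 + 20) - 6450 = 3*23 - 6450 = 69 - 6450 = -6381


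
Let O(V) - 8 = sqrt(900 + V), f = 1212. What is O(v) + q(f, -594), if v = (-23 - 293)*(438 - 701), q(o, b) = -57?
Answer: -49 + 2*sqrt(21002) ≈ 240.84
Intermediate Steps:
v = 83108 (v = -316*(-263) = 83108)
O(V) = 8 + sqrt(900 + V)
O(v) + q(f, -594) = (8 + sqrt(900 + 83108)) - 57 = (8 + sqrt(84008)) - 57 = (8 + 2*sqrt(21002)) - 57 = -49 + 2*sqrt(21002)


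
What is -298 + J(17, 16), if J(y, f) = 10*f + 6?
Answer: -132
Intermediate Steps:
J(y, f) = 6 + 10*f
-298 + J(17, 16) = -298 + (6 + 10*16) = -298 + (6 + 160) = -298 + 166 = -132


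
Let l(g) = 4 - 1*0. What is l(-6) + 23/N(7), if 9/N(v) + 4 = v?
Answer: 35/3 ≈ 11.667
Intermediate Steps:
N(v) = 9/(-4 + v)
l(g) = 4 (l(g) = 4 + 0 = 4)
l(-6) + 23/N(7) = 4 + 23/((9/(-4 + 7))) = 4 + 23/((9/3)) = 4 + 23/((9*(⅓))) = 4 + 23/3 = 35/3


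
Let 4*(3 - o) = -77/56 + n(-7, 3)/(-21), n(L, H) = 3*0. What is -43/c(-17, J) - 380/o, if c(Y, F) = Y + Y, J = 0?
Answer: -408839/3638 ≈ -112.38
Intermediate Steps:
n(L, H) = 0
c(Y, F) = 2*Y
o = 107/32 (o = 3 - (-77/56 + 0/(-21))/4 = 3 - (-77*1/56 + 0*(-1/21))/4 = 3 - (-11/8 + 0)/4 = 3 - ¼*(-11/8) = 3 + 11/32 = 107/32 ≈ 3.3438)
-43/c(-17, J) - 380/o = -43/(2*(-17)) - 380/107/32 = -43/(-34) - 380*32/107 = -43*(-1/34) - 12160/107 = 43/34 - 12160/107 = -408839/3638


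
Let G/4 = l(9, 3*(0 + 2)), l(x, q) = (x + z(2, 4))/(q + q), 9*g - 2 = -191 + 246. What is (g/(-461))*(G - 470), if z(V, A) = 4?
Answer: 26543/4149 ≈ 6.3974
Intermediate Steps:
g = 19/3 (g = 2/9 + (-191 + 246)/9 = 2/9 + (⅑)*55 = 2/9 + 55/9 = 19/3 ≈ 6.3333)
l(x, q) = (4 + x)/(2*q) (l(x, q) = (x + 4)/(q + q) = (4 + x)/((2*q)) = (4 + x)*(1/(2*q)) = (4 + x)/(2*q))
G = 13/3 (G = 4*((4 + 9)/(2*((3*(0 + 2))))) = 4*((½)*13/(3*2)) = 4*((½)*13/6) = 4*((½)*(⅙)*13) = 4*(13/12) = 13/3 ≈ 4.3333)
(g/(-461))*(G - 470) = ((19/3)/(-461))*(13/3 - 470) = ((19/3)*(-1/461))*(-1397/3) = -19/1383*(-1397/3) = 26543/4149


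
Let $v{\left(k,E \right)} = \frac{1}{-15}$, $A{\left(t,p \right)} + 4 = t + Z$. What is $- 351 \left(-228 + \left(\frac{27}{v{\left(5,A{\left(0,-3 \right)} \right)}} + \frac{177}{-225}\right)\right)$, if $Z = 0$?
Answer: $\frac{5561478}{25} \approx 2.2246 \cdot 10^{5}$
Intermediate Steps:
$A{\left(t,p \right)} = -4 + t$ ($A{\left(t,p \right)} = -4 + \left(t + 0\right) = -4 + t$)
$v{\left(k,E \right)} = - \frac{1}{15}$
$- 351 \left(-228 + \left(\frac{27}{v{\left(5,A{\left(0,-3 \right)} \right)}} + \frac{177}{-225}\right)\right) = - 351 \left(-228 + \left(\frac{27}{- \frac{1}{15}} + \frac{177}{-225}\right)\right) = - 351 \left(-228 + \left(27 \left(-15\right) + 177 \left(- \frac{1}{225}\right)\right)\right) = - 351 \left(-228 - \frac{30434}{75}\right) = \left(-351\right) \left(- \frac{47534}{75}\right) = \frac{5561478}{25}$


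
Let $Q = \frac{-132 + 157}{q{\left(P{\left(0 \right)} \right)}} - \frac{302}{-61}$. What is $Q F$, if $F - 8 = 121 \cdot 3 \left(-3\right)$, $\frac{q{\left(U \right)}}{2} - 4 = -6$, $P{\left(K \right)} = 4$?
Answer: $\frac{342677}{244} \approx 1404.4$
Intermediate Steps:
$q{\left(U \right)} = -4$ ($q{\left(U \right)} = 8 + 2 \left(-6\right) = 8 - 12 = -4$)
$Q = - \frac{317}{244}$ ($Q = \frac{-132 + 157}{-4} - \frac{302}{-61} = 25 \left(- \frac{1}{4}\right) - - \frac{302}{61} = - \frac{25}{4} + \frac{302}{61} = - \frac{317}{244} \approx -1.2992$)
$F = -1081$ ($F = 8 + 121 \cdot 3 \left(-3\right) = 8 + 121 \left(-9\right) = 8 - 1089 = -1081$)
$Q F = \left(- \frac{317}{244}\right) \left(-1081\right) = \frac{342677}{244}$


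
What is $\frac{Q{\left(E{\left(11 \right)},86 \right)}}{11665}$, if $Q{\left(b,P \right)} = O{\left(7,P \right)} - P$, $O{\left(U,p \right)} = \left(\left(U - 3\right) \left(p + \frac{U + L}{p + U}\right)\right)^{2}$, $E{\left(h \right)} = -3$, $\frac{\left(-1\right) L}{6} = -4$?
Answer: $\frac{1072522}{104985} \approx 10.216$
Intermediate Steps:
$L = 24$ ($L = \left(-6\right) \left(-4\right) = 24$)
$O{\left(U,p \right)} = \left(-3 + U\right)^{2} \left(p + \frac{24 + U}{U + p}\right)^{2}$ ($O{\left(U,p \right)} = \left(\left(U - 3\right) \left(p + \frac{U + 24}{p + U}\right)\right)^{2} = \left(\left(-3 + U\right) \left(p + \frac{24 + U}{U + p}\right)\right)^{2} = \left(-3 + U\right)^{2} \left(p + \frac{24 + U}{U + p}\right)^{2}$)
$Q{\left(b,P \right)} = - P + \frac{16 \left(31 + P^{2} + 7 P\right)^{2}}{\left(7 + P\right)^{2}}$ ($Q{\left(b,P \right)} = \frac{\left(-3 + 7\right)^{2} \left(24 + 7 + P^{2} + 7 P\right)^{2}}{\left(7 + P\right)^{2}} - P = \frac{4^{2} \left(31 + P^{2} + 7 P\right)^{2}}{\left(7 + P\right)^{2}} - P = \frac{16 \left(31 + P^{2} + 7 P\right)^{2}}{\left(7 + P\right)^{2}} - P = - P + \frac{16 \left(31 + P^{2} + 7 P\right)^{2}}{\left(7 + P\right)^{2}}$)
$\frac{Q{\left(E{\left(11 \right)},86 \right)}}{11665} = \frac{\left(-1\right) 86 + \frac{16 \left(31 + 86^{2} + 7 \cdot 86\right)^{2}}{\left(7 + 86\right)^{2}}}{11665} = \left(-86 + \frac{16 \left(31 + 7396 + 602\right)^{2}}{8649}\right) \frac{1}{11665} = \left(-86 + 16 \cdot \frac{1}{8649} \cdot 8029^{2}\right) \frac{1}{11665} = \left(-86 + 16 \cdot \frac{1}{8649} \cdot 64464841\right) \frac{1}{11665} = \left(-86 + \frac{1073296}{9}\right) \frac{1}{11665} = \frac{1072522}{9} \cdot \frac{1}{11665} = \frac{1072522}{104985}$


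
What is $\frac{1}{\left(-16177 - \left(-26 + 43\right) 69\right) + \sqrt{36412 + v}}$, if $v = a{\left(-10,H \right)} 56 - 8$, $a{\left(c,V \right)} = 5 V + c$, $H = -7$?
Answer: $- \frac{8675}{150494308} - \frac{\sqrt{8471}}{150494308} \approx -5.8255 \cdot 10^{-5}$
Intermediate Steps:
$a{\left(c,V \right)} = c + 5 V$
$v = -2528$ ($v = \left(-10 + 5 \left(-7\right)\right) 56 - 8 = \left(-10 - 35\right) 56 - 8 = \left(-45\right) 56 - 8 = -2520 - 8 = -2528$)
$\frac{1}{\left(-16177 - \left(-26 + 43\right) 69\right) + \sqrt{36412 + v}} = \frac{1}{\left(-16177 - \left(-26 + 43\right) 69\right) + \sqrt{36412 - 2528}} = \frac{1}{\left(-16177 - 17 \cdot 69\right) + \sqrt{33884}} = \frac{1}{\left(-16177 - 1173\right) + 2 \sqrt{8471}} = \frac{1}{-17350 + 2 \sqrt{8471}}$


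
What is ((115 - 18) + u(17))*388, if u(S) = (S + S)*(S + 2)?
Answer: 288284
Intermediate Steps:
u(S) = 2*S*(2 + S) (u(S) = (2*S)*(2 + S) = 2*S*(2 + S))
((115 - 18) + u(17))*388 = ((115 - 18) + 2*17*(2 + 17))*388 = (97 + 2*17*19)*388 = (97 + 646)*388 = 743*388 = 288284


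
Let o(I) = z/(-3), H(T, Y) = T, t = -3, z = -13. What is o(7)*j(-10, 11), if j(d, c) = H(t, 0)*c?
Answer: -143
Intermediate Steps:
j(d, c) = -3*c
o(I) = 13/3 (o(I) = -13/(-3) = -13*(-⅓) = 13/3)
o(7)*j(-10, 11) = 13*(-3*11)/3 = (13/3)*(-33) = -143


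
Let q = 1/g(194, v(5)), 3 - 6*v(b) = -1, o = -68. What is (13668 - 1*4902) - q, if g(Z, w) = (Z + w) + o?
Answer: 3331077/380 ≈ 8766.0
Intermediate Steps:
v(b) = ⅔ (v(b) = ½ - ⅙*(-1) = ½ + ⅙ = ⅔)
g(Z, w) = -68 + Z + w (g(Z, w) = (Z + w) - 68 = -68 + Z + w)
q = 3/380 (q = 1/(-68 + 194 + ⅔) = 1/(380/3) = 3/380 ≈ 0.0078947)
(13668 - 1*4902) - q = (13668 - 1*4902) - 1*3/380 = (13668 - 4902) - 3/380 = 8766 - 3/380 = 3331077/380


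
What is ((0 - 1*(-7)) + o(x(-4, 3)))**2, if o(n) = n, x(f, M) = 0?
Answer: 49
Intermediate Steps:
((0 - 1*(-7)) + o(x(-4, 3)))**2 = ((0 - 1*(-7)) + 0)**2 = ((0 + 7) + 0)**2 = (7 + 0)**2 = 7**2 = 49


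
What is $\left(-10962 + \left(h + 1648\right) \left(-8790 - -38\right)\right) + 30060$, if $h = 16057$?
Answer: $-154935062$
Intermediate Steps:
$\left(-10962 + \left(h + 1648\right) \left(-8790 - -38\right)\right) + 30060 = \left(-10962 + \left(16057 + 1648\right) \left(-8790 - -38\right)\right) + 30060 = \left(-10962 + 17705 \left(-8790 + 38\right)\right) + 30060 = \left(-10962 + 17705 \left(-8752\right)\right) + 30060 = \left(-10962 - 154954160\right) + 30060 = -154965122 + 30060 = -154935062$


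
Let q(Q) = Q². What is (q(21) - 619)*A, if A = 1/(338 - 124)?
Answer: -89/107 ≈ -0.83178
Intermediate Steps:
A = 1/214 ≈ 0.0046729
(q(21) - 619)*A = (21² - 619)*(1/214) = (441 - 619)*(1/214) = -178*1/214 = -89/107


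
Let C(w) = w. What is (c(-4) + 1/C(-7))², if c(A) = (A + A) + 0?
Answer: 3249/49 ≈ 66.306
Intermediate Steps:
c(A) = 2*A (c(A) = 2*A + 0 = 2*A)
(c(-4) + 1/C(-7))² = (2*(-4) + 1/(-7))² = (-8 - ⅐)² = (-57/7)² = 3249/49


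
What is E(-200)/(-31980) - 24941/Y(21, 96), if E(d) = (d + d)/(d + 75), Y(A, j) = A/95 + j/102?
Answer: -1610181614633/75033075 ≈ -21460.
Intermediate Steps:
Y(A, j) = A/95 + j/102 (Y(A, j) = A*(1/95) + j*(1/102) = A/95 + j/102)
E(d) = 2*d/(75 + d) (E(d) = (2*d)/(75 + d) = 2*d/(75 + d))
E(-200)/(-31980) - 24941/Y(21, 96) = (2*(-200)/(75 - 200))/(-31980) - 24941/((1/95)*21 + (1/102)*96) = (2*(-200)/(-125))*(-1/31980) - 24941/(21/95 + 16/17) = (2*(-200)*(-1/125))*(-1/31980) - 24941/1877/1615 = (16/5)*(-1/31980) - 24941*1615/1877 = -4/39975 - 40279715/1877 = -1610181614633/75033075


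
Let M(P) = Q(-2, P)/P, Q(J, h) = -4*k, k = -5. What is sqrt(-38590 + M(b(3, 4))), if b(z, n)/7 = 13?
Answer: I*sqrt(319561970)/91 ≈ 196.44*I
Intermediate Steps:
b(z, n) = 91 (b(z, n) = 7*13 = 91)
Q(J, h) = 20 (Q(J, h) = -4*(-5) = 20)
M(P) = 20/P
sqrt(-38590 + M(b(3, 4))) = sqrt(-38590 + 20/91) = sqrt(-3511670/91) = I*sqrt(319561970)/91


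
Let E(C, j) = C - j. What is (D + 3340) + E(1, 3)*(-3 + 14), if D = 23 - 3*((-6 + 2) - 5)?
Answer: 3368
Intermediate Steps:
D = 50 (D = 23 - 3*(-4 - 5) = 23 - 3*(-9) = 23 + 27 = 50)
(D + 3340) + E(1, 3)*(-3 + 14) = (50 + 3340) + (1 - 1*3)*(-3 + 14) = 3390 + (1 - 3)*11 = 3390 - 2*11 = 3390 - 22 = 3368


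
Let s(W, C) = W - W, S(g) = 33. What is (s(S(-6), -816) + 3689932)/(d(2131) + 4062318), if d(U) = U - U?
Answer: 1844966/2031159 ≈ 0.90833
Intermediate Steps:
d(U) = 0
s(W, C) = 0
(s(S(-6), -816) + 3689932)/(d(2131) + 4062318) = (0 + 3689932)/(0 + 4062318) = 3689932/4062318 = 3689932*(1/4062318) = 1844966/2031159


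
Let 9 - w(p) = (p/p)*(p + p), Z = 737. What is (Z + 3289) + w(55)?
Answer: 3925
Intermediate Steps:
w(p) = 9 - 2*p (w(p) = 9 - p/p*(p + p) = 9 - 2*p)
(Z + 3289) + w(55) = (737 + 3289) + (9 - 2*55) = 4026 + (9 - 110) = 4026 - 101 = 3925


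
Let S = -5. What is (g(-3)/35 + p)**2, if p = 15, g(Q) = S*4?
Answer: 10201/49 ≈ 208.18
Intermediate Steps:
g(Q) = -20 (g(Q) = -5*4 = -20)
(g(-3)/35 + p)**2 = (-20/35 + 15)**2 = (-20*1/35 + 15)**2 = (-4/7 + 15)**2 = (101/7)**2 = 10201/49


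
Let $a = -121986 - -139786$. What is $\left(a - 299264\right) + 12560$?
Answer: $-268904$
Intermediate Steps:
$a = 17800$ ($a = -121986 + 139786 = 17800$)
$\left(a - 299264\right) + 12560 = \left(17800 - 299264\right) + 12560 = -281464 + 12560 = -268904$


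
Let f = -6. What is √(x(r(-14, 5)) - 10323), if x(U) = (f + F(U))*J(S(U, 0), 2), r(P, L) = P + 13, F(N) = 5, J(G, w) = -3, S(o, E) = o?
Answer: 4*I*√645 ≈ 101.59*I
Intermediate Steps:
r(P, L) = 13 + P
x(U) = 3 (x(U) = (-6 + 5)*(-3) = -1*(-3) = 3)
√(x(r(-14, 5)) - 10323) = √(3 - 10323) = √(-10320) = 4*I*√645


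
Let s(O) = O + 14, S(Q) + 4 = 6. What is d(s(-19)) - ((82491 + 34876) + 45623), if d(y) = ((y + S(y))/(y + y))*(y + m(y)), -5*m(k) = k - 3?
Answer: -8149551/50 ≈ -1.6299e+5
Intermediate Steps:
S(Q) = 2 (S(Q) = -4 + 6 = 2)
m(k) = ⅗ - k/5 (m(k) = -(k - 3)/5 = -(-3 + k)/5 = ⅗ - k/5)
s(O) = 14 + O
d(y) = (2 + y)*(⅗ + 4*y/5)/(2*y) (d(y) = ((y + 2)/(y + y))*(y + (⅗ - y/5)) = ((2 + y)/((2*y)))*(⅗ + 4*y/5) = ((2 + y)*(1/(2*y)))*(⅗ + 4*y/5) = ((2 + y)/(2*y))*(⅗ + 4*y/5) = (2 + y)*(⅗ + 4*y/5)/(2*y))
d(s(-19)) - ((82491 + 34876) + 45623) = (6 + 4*(14 - 19)² + 11*(14 - 19))/(10*(14 - 19)) - ((82491 + 34876) + 45623) = (⅒)*(6 + 4*(-5)² + 11*(-5))/(-5) - (117367 + 45623) = (⅒)*(-⅕)*(6 + 4*25 - 55) - 1*162990 = (⅒)*(-⅕)*(6 + 100 - 55) - 162990 = (⅒)*(-⅕)*51 - 162990 = -51/50 - 162990 = -8149551/50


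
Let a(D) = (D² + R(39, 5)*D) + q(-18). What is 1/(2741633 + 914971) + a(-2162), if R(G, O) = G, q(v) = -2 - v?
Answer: 16783600276969/3656604 ≈ 4.5899e+6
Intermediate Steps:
a(D) = 16 + D² + 39*D (a(D) = (D² + 39*D) + (-2 - 1*(-18)) = (D² + 39*D) + (-2 + 18) = (D² + 39*D) + 16 = 16 + D² + 39*D)
1/(2741633 + 914971) + a(-2162) = 1/(2741633 + 914971) + (16 + (-2162)² + 39*(-2162)) = 1/3656604 + (16 + 4674244 - 84318) = 1/3656604 + 4589942 = 16783600276969/3656604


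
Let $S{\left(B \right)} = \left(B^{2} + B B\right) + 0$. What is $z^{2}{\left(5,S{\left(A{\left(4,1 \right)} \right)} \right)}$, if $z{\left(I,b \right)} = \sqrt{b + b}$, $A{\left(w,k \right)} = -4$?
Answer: $64$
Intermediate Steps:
$S{\left(B \right)} = 2 B^{2}$ ($S{\left(B \right)} = \left(B^{2} + B^{2}\right) + 0 = 2 B^{2} + 0 = 2 B^{2}$)
$z{\left(I,b \right)} = \sqrt{2} \sqrt{b}$ ($z{\left(I,b \right)} = \sqrt{2 b} = \sqrt{2} \sqrt{b}$)
$z^{2}{\left(5,S{\left(A{\left(4,1 \right)} \right)} \right)} = \left(\sqrt{2} \sqrt{2 \left(-4\right)^{2}}\right)^{2} = \left(\sqrt{2} \sqrt{2 \cdot 16}\right)^{2} = \left(\sqrt{2} \sqrt{32}\right)^{2} = \left(\sqrt{2} \cdot 4 \sqrt{2}\right)^{2} = 8^{2} = 64$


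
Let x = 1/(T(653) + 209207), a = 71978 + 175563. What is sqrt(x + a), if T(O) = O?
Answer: 3*sqrt(302833542811485)/104930 ≈ 497.54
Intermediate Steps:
a = 247541
x = 1/209860 (x = 1/(653 + 209207) = 1/209860 ≈ 4.7651e-6)
sqrt(x + a) = sqrt(1/209860 + 247541) = sqrt(51948954261/209860) = 3*sqrt(302833542811485)/104930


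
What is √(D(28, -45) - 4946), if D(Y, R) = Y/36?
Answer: I*√44507/3 ≈ 70.322*I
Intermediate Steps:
D(Y, R) = Y/36 (D(Y, R) = Y*(1/36) = Y/36)
√(D(28, -45) - 4946) = √((1/36)*28 - 4946) = √(7/9 - 4946) = √(-44507/9) = I*√44507/3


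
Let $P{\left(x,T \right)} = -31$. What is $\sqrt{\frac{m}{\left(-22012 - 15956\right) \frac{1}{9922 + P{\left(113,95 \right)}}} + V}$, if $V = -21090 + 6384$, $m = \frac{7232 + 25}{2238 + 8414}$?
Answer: $\frac{3 i \sqrt{9469705811131713}}{2407352} \approx 121.27 i$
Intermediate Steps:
$m = \frac{7257}{10652} \approx 0.68128$
$V = -14706$
$\sqrt{\frac{m}{\left(-22012 - 15956\right) \frac{1}{9922 + P{\left(113,95 \right)}}} + V} = \sqrt{\frac{7257}{10652 \frac{-22012 - 15956}{9922 - 31}} - 14706} = \sqrt{\frac{7257}{10652 \left(- \frac{37968}{9891}\right)} - 14706} = \sqrt{\frac{7257}{10652 \left(\left(-37968\right) \frac{1}{9891}\right)} - 14706} = \sqrt{\frac{7257}{10652 \left(- \frac{1808}{471}\right)} - 14706} = \sqrt{\frac{7257}{10652} \left(- \frac{471}{1808}\right) - 14706} = \sqrt{- \frac{3418047}{19258816} - 14706} = \sqrt{- \frac{283223566143}{19258816}} = \frac{3 i \sqrt{9469705811131713}}{2407352}$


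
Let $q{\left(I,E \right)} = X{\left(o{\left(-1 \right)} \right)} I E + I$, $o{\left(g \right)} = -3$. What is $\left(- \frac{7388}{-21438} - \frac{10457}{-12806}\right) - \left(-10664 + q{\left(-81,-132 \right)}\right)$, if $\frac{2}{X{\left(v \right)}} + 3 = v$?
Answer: $\frac{1964320251773}{137267514} \approx 14310.0$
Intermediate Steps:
$X{\left(v \right)} = \frac{2}{-3 + v}$
$q{\left(I,E \right)} = I - \frac{E I}{3}$ ($q{\left(I,E \right)} = \frac{2}{-3 - 3} I E + I = \frac{2}{-6} I E + I = 2 \left(- \frac{1}{6}\right) I E + I = - \frac{I}{3} E + I = - \frac{E I}{3} + I = I - \frac{E I}{3}$)
$\left(- \frac{7388}{-21438} - \frac{10457}{-12806}\right) - \left(-10664 + q{\left(-81,-132 \right)}\right) = \left(- \frac{7388}{-21438} - \frac{10457}{-12806}\right) + \left(10664 - \frac{1}{3} \left(-81\right) \left(3 - -132\right)\right) = \left(\left(-7388\right) \left(- \frac{1}{21438}\right) - - \frac{10457}{12806}\right) + \left(10664 - \frac{1}{3} \left(-81\right) \left(3 + 132\right)\right) = \left(\frac{3694}{10719} + \frac{10457}{12806}\right) + \left(10664 - \frac{1}{3} \left(-81\right) 135\right) = \frac{159393947}{137267514} + \left(10664 - -3645\right) = \frac{159393947}{137267514} + \left(10664 + 3645\right) = \frac{159393947}{137267514} + 14309 = \frac{1964320251773}{137267514}$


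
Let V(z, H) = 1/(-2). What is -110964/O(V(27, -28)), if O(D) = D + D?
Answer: 110964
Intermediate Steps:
V(z, H) = -1/2
O(D) = 2*D
-110964/O(V(27, -28)) = -110964/(2*(-1/2)) = -110964/(-1) = -110964*(-1) = 110964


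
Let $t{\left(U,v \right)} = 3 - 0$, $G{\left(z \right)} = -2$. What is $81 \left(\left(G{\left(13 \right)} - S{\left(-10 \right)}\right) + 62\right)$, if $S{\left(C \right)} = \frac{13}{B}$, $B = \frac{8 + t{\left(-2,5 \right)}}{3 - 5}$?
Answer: $\frac{55566}{11} \approx 5051.5$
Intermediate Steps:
$t{\left(U,v \right)} = 3$ ($t{\left(U,v \right)} = 3 + 0 = 3$)
$B = - \frac{11}{2}$ ($B = \frac{8 + 3}{3 - 5} = \frac{11}{-2} = 11 \left(- \frac{1}{2}\right) = - \frac{11}{2} \approx -5.5$)
$S{\left(C \right)} = - \frac{26}{11}$ ($S{\left(C \right)} = \frac{13}{- \frac{11}{2}} = 13 \left(- \frac{2}{11}\right) = - \frac{26}{11}$)
$81 \left(\left(G{\left(13 \right)} - S{\left(-10 \right)}\right) + 62\right) = 81 \left(\left(-2 - - \frac{26}{11}\right) + 62\right) = 81 \left(\left(-2 + \frac{26}{11}\right) + 62\right) = 81 \left(\frac{4}{11} + 62\right) = 81 \cdot \frac{686}{11} = \frac{55566}{11}$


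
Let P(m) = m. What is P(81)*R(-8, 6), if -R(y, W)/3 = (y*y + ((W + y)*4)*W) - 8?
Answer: -1944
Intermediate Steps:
R(y, W) = 24 - 3*y**2 - 3*W*(4*W + 4*y) (R(y, W) = -3*((y*y + ((W + y)*4)*W) - 8) = -3*((y**2 + (4*W + 4*y)*W) - 8) = -3*((y**2 + W*(4*W + 4*y)) - 8) = -3*(-8 + y**2 + W*(4*W + 4*y)) = 24 - 3*y**2 - 3*W*(4*W + 4*y))
P(81)*R(-8, 6) = 81*(24 - 12*6**2 - 3*(-8)**2 - 12*6*(-8)) = 81*(24 - 12*36 - 3*64 + 576) = 81*(24 - 432 - 192 + 576) = 81*(-24) = -1944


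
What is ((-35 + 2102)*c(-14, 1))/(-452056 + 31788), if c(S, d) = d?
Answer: -2067/420268 ≈ -0.0049183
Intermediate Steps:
((-35 + 2102)*c(-14, 1))/(-452056 + 31788) = ((-35 + 2102)*1)/(-452056 + 31788) = (2067*1)/(-420268) = 2067*(-1/420268) = -2067/420268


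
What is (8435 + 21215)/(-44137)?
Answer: -29650/44137 ≈ -0.67177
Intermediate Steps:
(8435 + 21215)/(-44137) = 29650*(-1/44137) = -29650/44137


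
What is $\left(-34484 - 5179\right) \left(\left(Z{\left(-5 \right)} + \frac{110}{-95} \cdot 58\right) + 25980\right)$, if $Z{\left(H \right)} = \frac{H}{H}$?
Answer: $- \frac{19528593669}{19} \approx -1.0278 \cdot 10^{9}$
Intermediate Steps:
$Z{\left(H \right)} = 1$
$\left(-34484 - 5179\right) \left(\left(Z{\left(-5 \right)} + \frac{110}{-95} \cdot 58\right) + 25980\right) = \left(-34484 - 5179\right) \left(\left(1 + \frac{110}{-95} \cdot 58\right) + 25980\right) = - 39663 \left(\left(1 + 110 \left(- \frac{1}{95}\right) 58\right) + 25980\right) = - 39663 \left(\left(1 - \frac{1276}{19}\right) + 25980\right) = - 39663 \left(- \frac{1257}{19} + 25980\right) = \left(-39663\right) \frac{492363}{19} = - \frac{19528593669}{19}$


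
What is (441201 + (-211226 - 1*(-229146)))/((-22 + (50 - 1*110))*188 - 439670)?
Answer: -459121/455086 ≈ -1.0089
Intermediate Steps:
(441201 + (-211226 - 1*(-229146)))/((-22 + (50 - 1*110))*188 - 439670) = (441201 + (-211226 + 229146))/((-22 + (50 - 110))*188 - 439670) = (441201 + 17920)/((-22 - 60)*188 - 439670) = 459121/(-82*188 - 439670) = 459121/(-15416 - 439670) = 459121/(-455086) = 459121*(-1/455086) = -459121/455086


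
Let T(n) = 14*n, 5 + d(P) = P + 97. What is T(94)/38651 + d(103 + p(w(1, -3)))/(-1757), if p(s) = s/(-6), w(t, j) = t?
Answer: -4472821/58208406 ≈ -0.076841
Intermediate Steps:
p(s) = -s/6 (p(s) = s*(-1/6) = -s/6)
d(P) = 92 + P (d(P) = -5 + (P + 97) = -5 + (97 + P) = 92 + P)
T(94)/38651 + d(103 + p(w(1, -3)))/(-1757) = (14*94)/38651 + (92 + (103 - 1/6*1))/(-1757) = 1316*(1/38651) + (92 + (103 - 1/6))*(-1/1757) = 1316/38651 + (92 + 617/6)*(-1/1757) = 1316/38651 + (1169/6)*(-1/1757) = 1316/38651 - 167/1506 = -4472821/58208406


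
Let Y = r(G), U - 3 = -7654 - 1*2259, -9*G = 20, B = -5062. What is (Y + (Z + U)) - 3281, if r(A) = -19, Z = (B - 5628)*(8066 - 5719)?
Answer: -25102640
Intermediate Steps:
G = -20/9 (G = -⅑*20 = -20/9 ≈ -2.2222)
Z = -25089430 (Z = (-5062 - 5628)*(8066 - 5719) = -10690*2347 = -25089430)
U = -9910 (U = 3 + (-7654 - 1*2259) = 3 + (-7654 - 2259) = 3 - 9913 = -9910)
Y = -19
(Y + (Z + U)) - 3281 = (-19 + (-25089430 - 9910)) - 3281 = (-19 - 25099340) - 3281 = -25099359 - 3281 = -25102640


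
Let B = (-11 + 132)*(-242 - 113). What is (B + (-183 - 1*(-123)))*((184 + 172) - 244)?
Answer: -4817680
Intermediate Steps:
B = -42955 (B = 121*(-355) = -42955)
(B + (-183 - 1*(-123)))*((184 + 172) - 244) = (-42955 + (-183 - 1*(-123)))*((184 + 172) - 244) = (-42955 + (-183 + 123))*(356 - 244) = (-42955 - 60)*112 = -43015*112 = -4817680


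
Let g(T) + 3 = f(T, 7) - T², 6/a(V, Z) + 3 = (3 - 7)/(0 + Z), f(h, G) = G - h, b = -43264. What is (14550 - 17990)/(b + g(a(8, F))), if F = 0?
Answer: 172/2163 ≈ 0.079519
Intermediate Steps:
a(V, Z) = 6/(-3 - 4/Z) (a(V, Z) = 6/(-3 + (3 - 7)/(0 + Z)) = 6/(-3 - 4/Z))
g(T) = 4 - T - T² (g(T) = -3 + ((7 - T) - T²) = -3 + (7 - T - T²) = 4 - T - T²)
(14550 - 17990)/(b + g(a(8, F))) = (14550 - 17990)/(-43264 + (4 - (-6)*0/(4 + 3*0) - (-6*0/(4 + 3*0))²)) = -3440/(-43264 + (4 - (-6)*0/(4 + 0) - (-6*0/(4 + 0))²)) = -3440/(-43264 + (4 - (-6)*0/4 - (-6*0/4)²)) = -3440/(-43264 + (4 - (-6)*0/4 - (-6*0*¼)²)) = -3440/(-43264 + (4 - 1*0 - 1*0²)) = -3440/(-43264 + (4 + 0 - 1*0)) = -3440/(-43264 + (4 + 0 + 0)) = -3440/(-43264 + 4) = -3440/(-43260) = -3440*(-1/43260) = 172/2163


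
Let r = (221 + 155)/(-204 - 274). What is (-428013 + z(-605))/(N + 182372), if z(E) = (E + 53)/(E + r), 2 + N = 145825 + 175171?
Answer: -20656291417/24292946526 ≈ -0.85030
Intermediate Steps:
r = -188/239 (r = 376/(-478) = 376*(-1/478) = -188/239 ≈ -0.78661)
N = 320994 (N = -2 + (145825 + 175171) = -2 + 320996 = 320994)
z(E) = (53 + E)/(-188/239 + E) (z(E) = (E + 53)/(E - 188/239) = (53 + E)/(-188/239 + E))
(-428013 + z(-605))/(N + 182372) = (-428013 + 239*(53 - 605)/(-188 + 239*(-605)))/(320994 + 182372) = (-428013 + 239*(-552)/(-188 - 144595))/503366 = (-428013 + 239*(-552)/(-144783))*(1/503366) = (-428013 + 239*(-1/144783)*(-552))*(1/503366) = (-428013 + 43976/48261)*(1/503366) = -20656291417/48261*1/503366 = -20656291417/24292946526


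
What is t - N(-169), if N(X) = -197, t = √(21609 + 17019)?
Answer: 197 + 6*√1073 ≈ 393.54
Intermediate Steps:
t = 6*√1073 (t = √38628 = 6*√1073 ≈ 196.54)
t - N(-169) = 6*√1073 - 1*(-197) = 6*√1073 + 197 = 197 + 6*√1073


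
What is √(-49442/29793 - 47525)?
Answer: I*√42185748924231/29793 ≈ 218.01*I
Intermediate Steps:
√(-49442/29793 - 47525) = √(-1415961767/29793) = I*√42185748924231/29793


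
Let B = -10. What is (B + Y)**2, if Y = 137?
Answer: 16129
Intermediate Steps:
(B + Y)**2 = (-10 + 137)**2 = 127**2 = 16129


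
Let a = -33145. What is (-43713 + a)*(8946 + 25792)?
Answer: -2669893204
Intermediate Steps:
(-43713 + a)*(8946 + 25792) = (-43713 - 33145)*(8946 + 25792) = -76858*34738 = -2669893204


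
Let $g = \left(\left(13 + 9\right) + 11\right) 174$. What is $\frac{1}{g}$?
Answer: $\frac{1}{5742} \approx 0.00017416$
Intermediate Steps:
$g = 5742$ ($g = \left(22 + 11\right) 174 = 33 \cdot 174 = 5742$)
$\frac{1}{g} = \frac{1}{5742}$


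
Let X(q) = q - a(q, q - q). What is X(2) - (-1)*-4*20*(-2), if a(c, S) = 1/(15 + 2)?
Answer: 2753/17 ≈ 161.94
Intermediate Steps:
a(c, S) = 1/17
X(q) = -1/17 + q (X(q) = q - 1*1/17 = q - 1/17 = -1/17 + q)
X(2) - (-1)*-4*20*(-2) = (-1/17 + 2) - (-1)*-4*20*(-2) = 33/17 - (-1)*(-80*(-2)) = 33/17 - (-1)*160 = 33/17 - 1*(-160) = 33/17 + 160 = 2753/17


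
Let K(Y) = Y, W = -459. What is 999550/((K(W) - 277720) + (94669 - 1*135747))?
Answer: -999550/319257 ≈ -3.1309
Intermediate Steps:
999550/((K(W) - 277720) + (94669 - 1*135747)) = 999550/((-459 - 277720) + (94669 - 1*135747)) = 999550/(-278179 + (94669 - 135747)) = 999550/(-278179 - 41078) = 999550/(-319257) = 999550*(-1/319257) = -999550/319257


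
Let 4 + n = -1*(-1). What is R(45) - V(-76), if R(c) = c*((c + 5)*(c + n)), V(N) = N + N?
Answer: 94652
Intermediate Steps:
V(N) = 2*N
n = -3 (n = -4 - 1*(-1) = -4 + 1 = -3)
R(c) = c*(-3 + c)*(5 + c) (R(c) = c*((c + 5)*(c - 3)) = c*((5 + c)*(-3 + c)) = c*((-3 + c)*(5 + c)) = c*(-3 + c)*(5 + c))
R(45) - V(-76) = 45*(-15 + 45**2 + 2*45) - 2*(-76) = 45*(-15 + 2025 + 90) - 1*(-152) = 45*2100 + 152 = 94500 + 152 = 94652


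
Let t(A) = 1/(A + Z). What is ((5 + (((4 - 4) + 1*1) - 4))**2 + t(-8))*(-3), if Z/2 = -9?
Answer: -309/26 ≈ -11.885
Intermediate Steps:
Z = -18 (Z = 2*(-9) = -18)
t(A) = 1/(-18 + A) (t(A) = 1/(A - 18) = 1/(-18 + A))
((5 + (((4 - 4) + 1*1) - 4))**2 + t(-8))*(-3) = ((5 + (((4 - 4) + 1*1) - 4))**2 + 1/(-18 - 8))*(-3) = ((5 + ((0 + 1) - 4))**2 + 1/(-26))*(-3) = ((5 + (1 - 4))**2 - 1/26)*(-3) = ((5 - 3)**2 - 1/26)*(-3) = (2**2 - 1/26)*(-3) = (4 - 1/26)*(-3) = (103/26)*(-3) = -309/26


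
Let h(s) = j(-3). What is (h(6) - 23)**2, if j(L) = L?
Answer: 676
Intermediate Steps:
h(s) = -3
(h(6) - 23)**2 = (-3 - 23)**2 = (-26)**2 = 676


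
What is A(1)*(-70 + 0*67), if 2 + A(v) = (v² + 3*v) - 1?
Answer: -70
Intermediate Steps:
A(v) = -3 + v² + 3*v (A(v) = -2 + ((v² + 3*v) - 1) = -2 + (-1 + v² + 3*v) = -3 + v² + 3*v)
A(1)*(-70 + 0*67) = (-3 + 1² + 3*1)*(-70 + 0*67) = (-3 + 1 + 3)*(-70 + 0) = 1*(-70) = -70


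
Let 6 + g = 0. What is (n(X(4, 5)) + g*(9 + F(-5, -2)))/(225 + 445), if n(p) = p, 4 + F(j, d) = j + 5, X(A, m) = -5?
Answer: -7/134 ≈ -0.052239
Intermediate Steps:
F(j, d) = 1 + j (F(j, d) = -4 + (j + 5) = -4 + (5 + j) = 1 + j)
g = -6 (g = -6 + 0 = -6)
(n(X(4, 5)) + g*(9 + F(-5, -2)))/(225 + 445) = (-5 - 6*(9 + (1 - 5)))/(225 + 445) = (-5 - 6*(9 - 4))/670 = (-5 - 6*5)*(1/670) = (-5 - 30)*(1/670) = -35*1/670 = -7/134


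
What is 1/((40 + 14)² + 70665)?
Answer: 1/73581 ≈ 1.3590e-5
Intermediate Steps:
1/((40 + 14)² + 70665) = 1/(54² + 70665) = 1/(2916 + 70665) = 1/73581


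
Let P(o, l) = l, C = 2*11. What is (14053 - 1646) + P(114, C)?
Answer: 12429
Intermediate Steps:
C = 22
(14053 - 1646) + P(114, C) = (14053 - 1646) + 22 = 12407 + 22 = 12429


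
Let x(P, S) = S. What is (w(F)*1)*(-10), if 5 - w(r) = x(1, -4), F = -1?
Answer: -90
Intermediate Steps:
w(r) = 9 (w(r) = 5 - 1*(-4) = 5 + 4 = 9)
(w(F)*1)*(-10) = (9*1)*(-10) = 9*(-10) = -90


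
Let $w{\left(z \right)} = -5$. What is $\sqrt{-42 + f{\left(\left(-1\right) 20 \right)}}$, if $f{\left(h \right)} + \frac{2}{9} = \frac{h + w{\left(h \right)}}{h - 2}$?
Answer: $\frac{i \sqrt{178970}}{66} \approx 6.4098 i$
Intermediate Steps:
$f{\left(h \right)} = - \frac{2}{9} + \frac{-5 + h}{-2 + h}$ ($f{\left(h \right)} = - \frac{2}{9} + \frac{h - 5}{h - 2} = - \frac{2}{9} + \frac{-5 + h}{-2 + h}$)
$\sqrt{-42 + f{\left(\left(-1\right) 20 \right)}} = \sqrt{-42 + \frac{-41 + 7 \left(\left(-1\right) 20\right)}{9 \left(-2 - 20\right)}} = \sqrt{-42 + \frac{-41 + 7 \left(-20\right)}{9 \left(-2 - 20\right)}} = \sqrt{-42 + \frac{-41 - 140}{9 \left(-22\right)}} = \sqrt{-42 + \frac{1}{9} \left(- \frac{1}{22}\right) \left(-181\right)} = \sqrt{-42 + \frac{181}{198}} = \sqrt{- \frac{8135}{198}} = \frac{i \sqrt{178970}}{66}$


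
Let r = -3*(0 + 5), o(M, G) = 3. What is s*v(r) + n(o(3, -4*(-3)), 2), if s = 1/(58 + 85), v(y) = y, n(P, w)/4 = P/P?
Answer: 557/143 ≈ 3.8951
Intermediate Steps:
n(P, w) = 4 (n(P, w) = 4*(P/P) = 4*1 = 4)
r = -15 (r = -3*5 = -15)
s = 1/143 ≈ 0.0069930
s*v(r) + n(o(3, -4*(-3)), 2) = (1/143)*(-15) + 4 = -15/143 + 4 = 557/143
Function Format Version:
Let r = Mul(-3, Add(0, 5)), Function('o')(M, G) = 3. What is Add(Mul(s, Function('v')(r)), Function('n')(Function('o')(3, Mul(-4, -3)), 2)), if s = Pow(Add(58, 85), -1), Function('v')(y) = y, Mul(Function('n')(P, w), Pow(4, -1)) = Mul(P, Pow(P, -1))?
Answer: Rational(557, 143) ≈ 3.8951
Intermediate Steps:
Function('n')(P, w) = 4 (Function('n')(P, w) = Mul(4, Mul(P, Pow(P, -1))) = Mul(4, 1) = 4)
r = -15 (r = Mul(-3, 5) = -15)
s = Rational(1, 143) (s = Pow(143, -1) = Rational(1, 143) ≈ 0.0069930)
Add(Mul(s, Function('v')(r)), Function('n')(Function('o')(3, Mul(-4, -3)), 2)) = Add(Mul(Rational(1, 143), -15), 4) = Add(Rational(-15, 143), 4) = Rational(557, 143)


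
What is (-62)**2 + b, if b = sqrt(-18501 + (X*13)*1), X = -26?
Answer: 3844 + I*sqrt(18839) ≈ 3844.0 + 137.26*I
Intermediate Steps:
b = I*sqrt(18839) (b = sqrt(-18501 - 26*13*1) = sqrt(-18501 - 338*1) = sqrt(-18501 - 338) = sqrt(-18839) = I*sqrt(18839) ≈ 137.26*I)
(-62)**2 + b = (-62)**2 + I*sqrt(18839) = 3844 + I*sqrt(18839)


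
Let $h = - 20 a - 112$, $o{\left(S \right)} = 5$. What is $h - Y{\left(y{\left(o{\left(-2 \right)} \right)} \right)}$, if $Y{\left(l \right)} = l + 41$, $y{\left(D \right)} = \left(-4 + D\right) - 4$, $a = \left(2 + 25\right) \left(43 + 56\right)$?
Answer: $-53610$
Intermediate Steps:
$a = 2673$ ($a = 27 \cdot 99 = 2673$)
$y{\left(D \right)} = -8 + D$
$Y{\left(l \right)} = 41 + l$
$h = -53572$ ($h = \left(-20\right) 2673 - 112 = -53460 - 112 = -53572$)
$h - Y{\left(y{\left(o{\left(-2 \right)} \right)} \right)} = -53572 - \left(41 + \left(-8 + 5\right)\right) = -53572 - \left(41 - 3\right) = -53572 - 38 = -53610$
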